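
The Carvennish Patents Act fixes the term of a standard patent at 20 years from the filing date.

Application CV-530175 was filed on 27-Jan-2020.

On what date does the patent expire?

Filing date + 20 years → 27 January 2040.

January 27, 2040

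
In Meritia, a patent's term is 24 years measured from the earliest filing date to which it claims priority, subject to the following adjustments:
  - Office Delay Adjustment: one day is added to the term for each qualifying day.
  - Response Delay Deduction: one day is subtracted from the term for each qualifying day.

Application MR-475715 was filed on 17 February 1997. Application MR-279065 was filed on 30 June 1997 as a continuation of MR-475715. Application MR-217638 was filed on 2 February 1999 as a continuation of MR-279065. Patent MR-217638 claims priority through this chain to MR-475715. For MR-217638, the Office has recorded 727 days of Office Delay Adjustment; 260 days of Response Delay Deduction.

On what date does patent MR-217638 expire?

2022-05-30

Earliest priority filing: 17 February 1997.
Base term: 17 February 1997 + 24 years → 17 February 2021.
Office Delay Adjustment: +727 days → 14 February 2023.
Response Delay Deduction: −260 days → 30 May 2022.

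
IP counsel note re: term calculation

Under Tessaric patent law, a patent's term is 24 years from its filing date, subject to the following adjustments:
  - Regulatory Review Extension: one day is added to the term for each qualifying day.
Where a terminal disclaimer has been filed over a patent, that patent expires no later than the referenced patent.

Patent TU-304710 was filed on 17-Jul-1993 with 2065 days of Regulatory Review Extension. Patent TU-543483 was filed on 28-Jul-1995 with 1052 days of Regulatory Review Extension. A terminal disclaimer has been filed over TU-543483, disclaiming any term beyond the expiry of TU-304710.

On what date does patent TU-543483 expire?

Natural term of TU-543483:
  Base: filing + 24 years → 28 July 2019.
  Regulatory Review Extension: +1052 days → 14 June 2022.
Expiry of referenced patent TU-304710:
  Base: filing + 24 years → 17 July 2017.
  Regulatory Review Extension: +2065 days → 13 March 2023.
Terminal disclaimer: TU-543483 expires on the earlier of 14 June 2022 and 13 March 2023.

June 14, 2022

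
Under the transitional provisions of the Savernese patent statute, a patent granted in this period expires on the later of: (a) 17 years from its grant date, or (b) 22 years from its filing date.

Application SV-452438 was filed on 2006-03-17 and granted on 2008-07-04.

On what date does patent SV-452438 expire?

March 17, 2028

(a) grant + 17 years → 4 July 2025.
(b) filing + 22 years → 17 March 2028.
Later of the two: 17 March 2028.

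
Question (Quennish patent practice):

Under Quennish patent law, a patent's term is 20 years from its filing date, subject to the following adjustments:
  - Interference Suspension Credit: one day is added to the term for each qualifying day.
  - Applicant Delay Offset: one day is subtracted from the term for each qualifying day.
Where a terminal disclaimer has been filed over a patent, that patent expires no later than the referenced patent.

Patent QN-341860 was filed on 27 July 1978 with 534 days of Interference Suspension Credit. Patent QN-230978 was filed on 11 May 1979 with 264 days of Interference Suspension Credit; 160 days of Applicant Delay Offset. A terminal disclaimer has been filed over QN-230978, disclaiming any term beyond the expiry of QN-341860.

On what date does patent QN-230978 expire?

August 23, 1999

Natural term of QN-230978:
  Base: filing + 20 years → 11 May 1999.
  Interference Suspension Credit: +264 days → 30 January 2000.
  Applicant Delay Offset: −160 days → 23 August 1999.
Expiry of referenced patent QN-341860:
  Base: filing + 20 years → 27 July 1998.
  Interference Suspension Credit: +534 days → 12 January 2000.
Terminal disclaimer: QN-230978 expires on the earlier of 23 August 1999 and 12 January 2000.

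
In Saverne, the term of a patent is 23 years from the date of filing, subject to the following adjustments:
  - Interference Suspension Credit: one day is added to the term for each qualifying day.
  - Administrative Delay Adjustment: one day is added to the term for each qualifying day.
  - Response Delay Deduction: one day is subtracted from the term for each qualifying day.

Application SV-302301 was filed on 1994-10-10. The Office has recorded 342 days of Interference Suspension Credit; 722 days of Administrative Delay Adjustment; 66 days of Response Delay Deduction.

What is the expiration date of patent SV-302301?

Base term: filing date + 23 years → 10 October 2017.
Interference Suspension Credit: +342 days → 17 September 2018.
Administrative Delay Adjustment: +722 days → 8 September 2020.
Response Delay Deduction: −66 days → 4 July 2020.

July 4, 2020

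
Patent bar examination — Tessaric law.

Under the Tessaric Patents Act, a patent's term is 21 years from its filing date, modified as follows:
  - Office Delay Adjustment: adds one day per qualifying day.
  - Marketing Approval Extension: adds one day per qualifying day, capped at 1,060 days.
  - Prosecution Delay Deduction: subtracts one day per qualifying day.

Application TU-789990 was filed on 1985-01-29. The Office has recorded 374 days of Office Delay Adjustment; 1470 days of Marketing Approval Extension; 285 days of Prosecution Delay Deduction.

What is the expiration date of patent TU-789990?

2009-03-23

Base term: filing date + 21 years → 29 January 2006.
Office Delay Adjustment: +374 days → 7 February 2007.
Marketing Approval Extension: 1470 days claimed exceeds the 1060-day cap, so +1060 days → 2 January 2010.
Prosecution Delay Deduction: −285 days → 23 March 2009.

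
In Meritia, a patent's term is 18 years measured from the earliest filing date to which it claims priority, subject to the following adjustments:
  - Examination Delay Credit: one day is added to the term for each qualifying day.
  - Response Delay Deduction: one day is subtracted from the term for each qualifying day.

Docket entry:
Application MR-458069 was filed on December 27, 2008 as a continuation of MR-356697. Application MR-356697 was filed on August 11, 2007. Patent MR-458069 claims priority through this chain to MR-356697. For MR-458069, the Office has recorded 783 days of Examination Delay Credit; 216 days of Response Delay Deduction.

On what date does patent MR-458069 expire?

March 1, 2027

Earliest priority filing: 11 August 2007.
Base term: 11 August 2007 + 18 years → 11 August 2025.
Examination Delay Credit: +783 days → 3 October 2027.
Response Delay Deduction: −216 days → 1 March 2027.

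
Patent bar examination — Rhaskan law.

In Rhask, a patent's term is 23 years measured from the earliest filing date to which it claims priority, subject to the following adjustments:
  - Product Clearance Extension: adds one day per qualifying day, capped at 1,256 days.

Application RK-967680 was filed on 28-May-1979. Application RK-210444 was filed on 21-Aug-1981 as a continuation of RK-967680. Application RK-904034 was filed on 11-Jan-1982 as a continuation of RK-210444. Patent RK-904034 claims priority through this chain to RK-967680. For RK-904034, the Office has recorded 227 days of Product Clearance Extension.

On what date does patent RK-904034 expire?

Earliest priority filing: 28 May 1979.
Base term: 28 May 1979 + 23 years → 28 May 2002.
Product Clearance Extension: 227 days (within the 1256-day cap) → +227 days → 10 January 2003.

January 10, 2003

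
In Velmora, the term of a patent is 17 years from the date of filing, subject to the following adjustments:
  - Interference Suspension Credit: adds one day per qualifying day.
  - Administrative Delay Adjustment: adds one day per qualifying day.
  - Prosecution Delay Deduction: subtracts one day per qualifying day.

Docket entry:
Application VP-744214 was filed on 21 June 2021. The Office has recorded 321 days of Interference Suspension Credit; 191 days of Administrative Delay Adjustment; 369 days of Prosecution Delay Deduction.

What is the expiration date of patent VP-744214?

November 11, 2038

Base term: filing date + 17 years → 21 June 2038.
Interference Suspension Credit: +321 days → 8 May 2039.
Administrative Delay Adjustment: +191 days → 15 November 2039.
Prosecution Delay Deduction: −369 days → 11 November 2038.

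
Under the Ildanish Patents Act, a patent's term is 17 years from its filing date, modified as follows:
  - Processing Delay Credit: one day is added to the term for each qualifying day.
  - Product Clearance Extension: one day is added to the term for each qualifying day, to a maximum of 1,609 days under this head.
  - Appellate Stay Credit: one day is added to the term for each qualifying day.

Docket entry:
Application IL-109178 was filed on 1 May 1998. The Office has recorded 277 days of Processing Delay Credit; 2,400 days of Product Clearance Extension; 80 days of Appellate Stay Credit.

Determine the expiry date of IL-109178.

Base term: filing date + 17 years → 1 May 2015.
Processing Delay Credit: +277 days → 2 February 2016.
Product Clearance Extension: 2400 days claimed exceeds the 1609-day cap, so +1609 days → 29 June 2020.
Appellate Stay Credit: +80 days → 17 September 2020.

September 17, 2020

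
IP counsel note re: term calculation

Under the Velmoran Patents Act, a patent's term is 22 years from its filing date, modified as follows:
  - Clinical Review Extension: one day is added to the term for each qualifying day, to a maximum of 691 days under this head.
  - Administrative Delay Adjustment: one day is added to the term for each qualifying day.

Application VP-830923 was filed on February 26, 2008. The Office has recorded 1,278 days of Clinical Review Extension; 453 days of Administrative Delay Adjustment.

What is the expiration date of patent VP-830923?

2033-04-15

Base term: filing date + 22 years → 26 February 2030.
Clinical Review Extension: 1278 days claimed exceeds the 691-day cap, so +691 days → 18 January 2032.
Administrative Delay Adjustment: +453 days → 15 April 2033.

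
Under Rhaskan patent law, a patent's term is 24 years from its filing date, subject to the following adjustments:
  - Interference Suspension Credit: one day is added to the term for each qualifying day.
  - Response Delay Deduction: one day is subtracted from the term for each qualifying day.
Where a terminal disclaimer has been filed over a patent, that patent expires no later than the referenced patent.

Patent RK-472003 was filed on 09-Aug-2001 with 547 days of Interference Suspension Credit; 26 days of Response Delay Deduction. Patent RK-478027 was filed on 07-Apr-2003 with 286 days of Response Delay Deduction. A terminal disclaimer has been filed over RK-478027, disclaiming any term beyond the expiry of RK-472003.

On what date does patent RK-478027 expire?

Natural term of RK-478027:
  Base: filing + 24 years → 7 April 2027.
  Response Delay Deduction: −286 days → 25 June 2026.
Expiry of referenced patent RK-472003:
  Base: filing + 24 years → 9 August 2025.
  Interference Suspension Credit: +547 days → 7 February 2027.
  Response Delay Deduction: −26 days → 12 January 2027.
Terminal disclaimer: RK-478027 expires on the earlier of 25 June 2026 and 12 January 2027.

2026-06-25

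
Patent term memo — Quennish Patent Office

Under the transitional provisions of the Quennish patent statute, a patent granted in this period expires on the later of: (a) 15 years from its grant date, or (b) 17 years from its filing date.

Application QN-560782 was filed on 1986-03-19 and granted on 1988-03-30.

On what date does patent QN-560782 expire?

2003-03-30

(a) grant + 15 years → 30 March 2003.
(b) filing + 17 years → 19 March 2003.
Later of the two: 30 March 2003.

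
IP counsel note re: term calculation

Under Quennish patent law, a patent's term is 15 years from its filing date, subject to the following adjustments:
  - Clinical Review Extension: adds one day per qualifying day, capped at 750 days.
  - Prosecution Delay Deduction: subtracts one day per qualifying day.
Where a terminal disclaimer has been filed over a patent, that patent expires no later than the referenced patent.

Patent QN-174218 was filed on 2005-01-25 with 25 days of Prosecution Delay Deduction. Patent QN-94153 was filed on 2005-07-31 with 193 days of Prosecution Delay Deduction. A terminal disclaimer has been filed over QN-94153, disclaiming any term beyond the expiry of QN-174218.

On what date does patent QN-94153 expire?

December 31, 2019

Natural term of QN-94153:
  Base: filing + 15 years → 31 July 2020.
  Prosecution Delay Deduction: −193 days → 20 January 2020.
Expiry of referenced patent QN-174218:
  Base: filing + 15 years → 25 January 2020.
  Prosecution Delay Deduction: −25 days → 31 December 2019.
Terminal disclaimer: QN-94153 expires on the earlier of 20 January 2020 and 31 December 2019.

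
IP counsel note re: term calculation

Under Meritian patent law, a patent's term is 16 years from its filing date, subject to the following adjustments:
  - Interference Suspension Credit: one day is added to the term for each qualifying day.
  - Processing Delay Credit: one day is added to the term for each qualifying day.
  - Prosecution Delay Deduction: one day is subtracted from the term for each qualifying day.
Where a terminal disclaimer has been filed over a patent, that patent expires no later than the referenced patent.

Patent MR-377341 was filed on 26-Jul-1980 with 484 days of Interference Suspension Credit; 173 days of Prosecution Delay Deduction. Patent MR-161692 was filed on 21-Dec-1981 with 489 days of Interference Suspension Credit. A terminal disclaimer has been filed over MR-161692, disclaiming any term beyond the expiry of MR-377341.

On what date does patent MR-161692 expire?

Natural term of MR-161692:
  Base: filing + 16 years → 21 December 1997.
  Interference Suspension Credit: +489 days → 24 April 1999.
Expiry of referenced patent MR-377341:
  Base: filing + 16 years → 26 July 1996.
  Interference Suspension Credit: +484 days → 22 November 1997.
  Prosecution Delay Deduction: −173 days → 2 June 1997.
Terminal disclaimer: MR-161692 expires on the earlier of 24 April 1999 and 2 June 1997.

June 2, 1997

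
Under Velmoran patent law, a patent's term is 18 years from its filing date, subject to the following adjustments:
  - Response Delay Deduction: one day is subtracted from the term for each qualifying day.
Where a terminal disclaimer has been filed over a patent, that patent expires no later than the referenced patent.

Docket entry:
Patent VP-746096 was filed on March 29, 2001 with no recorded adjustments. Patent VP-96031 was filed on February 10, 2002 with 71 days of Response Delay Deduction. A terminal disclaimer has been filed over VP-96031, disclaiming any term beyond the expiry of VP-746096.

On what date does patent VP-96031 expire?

Natural term of VP-96031:
  Base: filing + 18 years → 10 February 2020.
  Response Delay Deduction: −71 days → 1 December 2019.
Expiry of referenced patent VP-746096:
  Base: filing + 18 years → 29 March 2019.
Terminal disclaimer: VP-96031 expires on the earlier of 1 December 2019 and 29 March 2019.

2019-03-29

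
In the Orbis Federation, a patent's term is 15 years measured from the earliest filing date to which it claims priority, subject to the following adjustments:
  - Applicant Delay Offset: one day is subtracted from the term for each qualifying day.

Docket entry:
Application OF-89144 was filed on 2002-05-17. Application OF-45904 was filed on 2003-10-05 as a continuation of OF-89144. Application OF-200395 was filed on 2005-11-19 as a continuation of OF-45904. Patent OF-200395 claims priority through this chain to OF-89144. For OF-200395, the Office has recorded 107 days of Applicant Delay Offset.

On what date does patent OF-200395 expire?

Earliest priority filing: 17 May 2002.
Base term: 17 May 2002 + 15 years → 17 May 2017.
Applicant Delay Offset: −107 days → 30 January 2017.

January 30, 2017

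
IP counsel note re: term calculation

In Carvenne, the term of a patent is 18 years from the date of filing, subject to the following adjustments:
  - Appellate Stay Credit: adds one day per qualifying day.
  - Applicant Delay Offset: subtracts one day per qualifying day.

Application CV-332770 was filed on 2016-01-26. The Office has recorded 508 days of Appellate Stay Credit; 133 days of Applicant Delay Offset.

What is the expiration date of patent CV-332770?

Base term: filing date + 18 years → 26 January 2034.
Appellate Stay Credit: +508 days → 18 June 2035.
Applicant Delay Offset: −133 days → 5 February 2035.

February 5, 2035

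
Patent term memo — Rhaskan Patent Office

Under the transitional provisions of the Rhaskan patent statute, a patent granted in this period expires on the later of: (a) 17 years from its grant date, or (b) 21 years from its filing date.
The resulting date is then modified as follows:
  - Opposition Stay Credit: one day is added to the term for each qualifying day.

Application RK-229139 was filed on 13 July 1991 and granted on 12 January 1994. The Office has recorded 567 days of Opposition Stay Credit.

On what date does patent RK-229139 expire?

(a) grant + 17 years → 12 January 2011.
(b) filing + 21 years → 13 July 2012.
Later of the two: 13 July 2012.
Opposition Stay Credit: +567 days → 31 January 2014.

2014-01-31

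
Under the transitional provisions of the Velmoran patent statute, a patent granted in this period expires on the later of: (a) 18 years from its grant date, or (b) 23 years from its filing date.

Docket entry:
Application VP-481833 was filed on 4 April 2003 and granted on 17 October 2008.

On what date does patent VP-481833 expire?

October 17, 2026

(a) grant + 18 years → 17 October 2026.
(b) filing + 23 years → 4 April 2026.
Later of the two: 17 October 2026.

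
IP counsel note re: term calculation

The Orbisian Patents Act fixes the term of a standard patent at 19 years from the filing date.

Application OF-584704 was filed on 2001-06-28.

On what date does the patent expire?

2020-06-28

Filing date + 19 years → 28 June 2020.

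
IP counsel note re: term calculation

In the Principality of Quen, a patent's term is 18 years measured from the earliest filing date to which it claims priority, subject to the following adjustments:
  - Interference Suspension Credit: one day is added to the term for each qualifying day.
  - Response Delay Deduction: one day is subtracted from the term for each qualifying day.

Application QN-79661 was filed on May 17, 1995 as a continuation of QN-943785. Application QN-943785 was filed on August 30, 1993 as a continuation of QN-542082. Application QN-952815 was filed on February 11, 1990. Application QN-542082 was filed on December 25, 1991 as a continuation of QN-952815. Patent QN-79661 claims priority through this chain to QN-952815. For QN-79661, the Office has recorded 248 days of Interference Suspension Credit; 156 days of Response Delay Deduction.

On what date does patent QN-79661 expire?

2008-05-13

Earliest priority filing: 11 February 1990.
Base term: 11 February 1990 + 18 years → 11 February 2008.
Interference Suspension Credit: +248 days → 16 October 2008.
Response Delay Deduction: −156 days → 13 May 2008.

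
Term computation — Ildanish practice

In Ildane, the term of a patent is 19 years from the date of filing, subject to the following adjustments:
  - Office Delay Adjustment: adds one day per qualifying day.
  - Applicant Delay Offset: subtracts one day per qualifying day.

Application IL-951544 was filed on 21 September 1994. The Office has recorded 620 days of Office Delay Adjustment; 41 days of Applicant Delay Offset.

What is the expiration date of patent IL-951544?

2015-04-23

Base term: filing date + 19 years → 21 September 2013.
Office Delay Adjustment: +620 days → 3 June 2015.
Applicant Delay Offset: −41 days → 23 April 2015.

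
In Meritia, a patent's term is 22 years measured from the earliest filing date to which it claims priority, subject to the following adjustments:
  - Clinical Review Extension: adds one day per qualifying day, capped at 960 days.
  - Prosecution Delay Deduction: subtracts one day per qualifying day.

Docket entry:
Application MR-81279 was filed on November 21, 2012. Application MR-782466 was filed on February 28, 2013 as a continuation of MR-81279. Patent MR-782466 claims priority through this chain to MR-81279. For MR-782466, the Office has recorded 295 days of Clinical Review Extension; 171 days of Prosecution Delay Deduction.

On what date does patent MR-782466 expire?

Earliest priority filing: 21 November 2012.
Base term: 21 November 2012 + 22 years → 21 November 2034.
Clinical Review Extension: 295 days (within the 960-day cap) → +295 days → 12 September 2035.
Prosecution Delay Deduction: −171 days → 25 March 2035.

March 25, 2035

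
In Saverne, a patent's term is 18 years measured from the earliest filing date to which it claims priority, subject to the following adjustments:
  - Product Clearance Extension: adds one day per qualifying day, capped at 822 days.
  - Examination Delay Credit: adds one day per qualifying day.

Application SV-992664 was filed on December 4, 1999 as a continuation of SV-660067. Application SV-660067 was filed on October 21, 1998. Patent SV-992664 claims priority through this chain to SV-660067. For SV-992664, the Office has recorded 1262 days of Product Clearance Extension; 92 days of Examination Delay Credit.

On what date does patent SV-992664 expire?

Earliest priority filing: 21 October 1998.
Base term: 21 October 1998 + 18 years → 21 October 2016.
Product Clearance Extension: 1262 days claimed exceeds the 822-day cap, so +822 days → 21 January 2019.
Examination Delay Credit: +92 days → 23 April 2019.

April 23, 2019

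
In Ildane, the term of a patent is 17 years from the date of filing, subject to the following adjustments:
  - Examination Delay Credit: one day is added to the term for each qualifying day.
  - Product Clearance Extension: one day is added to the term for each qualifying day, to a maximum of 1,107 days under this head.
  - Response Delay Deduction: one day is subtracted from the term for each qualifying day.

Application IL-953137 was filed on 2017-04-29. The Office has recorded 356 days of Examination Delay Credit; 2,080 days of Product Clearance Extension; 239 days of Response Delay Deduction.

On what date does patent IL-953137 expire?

Base term: filing date + 17 years → 29 April 2034.
Examination Delay Credit: +356 days → 20 April 2035.
Product Clearance Extension: 2080 days claimed exceeds the 1107-day cap, so +1107 days → 1 May 2038.
Response Delay Deduction: −239 days → 4 September 2037.

September 4, 2037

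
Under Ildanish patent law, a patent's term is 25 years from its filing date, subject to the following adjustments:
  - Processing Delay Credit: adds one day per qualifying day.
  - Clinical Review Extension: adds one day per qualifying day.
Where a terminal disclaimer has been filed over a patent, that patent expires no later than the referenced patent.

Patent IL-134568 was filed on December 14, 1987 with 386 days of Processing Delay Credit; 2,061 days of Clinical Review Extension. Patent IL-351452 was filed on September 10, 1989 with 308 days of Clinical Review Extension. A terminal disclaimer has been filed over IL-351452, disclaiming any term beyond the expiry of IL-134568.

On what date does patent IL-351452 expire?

July 15, 2015

Natural term of IL-351452:
  Base: filing + 25 years → 10 September 2014.
  Clinical Review Extension: +308 days → 15 July 2015.
Expiry of referenced patent IL-134568:
  Base: filing + 25 years → 14 December 2012.
  Processing Delay Credit: +386 days → 4 January 2014.
  Clinical Review Extension: +2061 days → 27 August 2019.
Terminal disclaimer: IL-351452 expires on the earlier of 15 July 2015 and 27 August 2019.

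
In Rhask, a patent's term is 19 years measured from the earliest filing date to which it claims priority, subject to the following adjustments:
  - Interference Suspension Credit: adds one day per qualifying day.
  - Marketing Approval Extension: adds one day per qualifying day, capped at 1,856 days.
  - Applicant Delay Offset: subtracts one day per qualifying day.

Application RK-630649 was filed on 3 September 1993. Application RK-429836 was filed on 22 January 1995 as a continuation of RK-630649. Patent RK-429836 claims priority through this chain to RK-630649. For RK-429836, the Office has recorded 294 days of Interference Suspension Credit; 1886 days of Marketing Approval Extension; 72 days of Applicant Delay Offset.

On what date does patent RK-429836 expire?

Earliest priority filing: 3 September 1993.
Base term: 3 September 1993 + 19 years → 3 September 2012.
Interference Suspension Credit: +294 days → 24 June 2013.
Marketing Approval Extension: 1886 days claimed exceeds the 1856-day cap, so +1856 days → 24 July 2018.
Applicant Delay Offset: −72 days → 13 May 2018.

2018-05-13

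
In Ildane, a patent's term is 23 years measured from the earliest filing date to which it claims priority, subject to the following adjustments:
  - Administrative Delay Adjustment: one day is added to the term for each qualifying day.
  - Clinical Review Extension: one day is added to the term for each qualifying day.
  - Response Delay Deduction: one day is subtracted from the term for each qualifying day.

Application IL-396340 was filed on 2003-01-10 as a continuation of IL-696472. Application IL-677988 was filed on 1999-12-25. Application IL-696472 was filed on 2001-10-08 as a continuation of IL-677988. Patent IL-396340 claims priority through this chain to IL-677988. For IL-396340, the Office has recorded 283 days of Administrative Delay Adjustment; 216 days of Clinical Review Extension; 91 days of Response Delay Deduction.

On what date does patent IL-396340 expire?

Earliest priority filing: 25 December 1999.
Base term: 25 December 1999 + 23 years → 25 December 2022.
Administrative Delay Adjustment: +283 days → 4 October 2023.
Clinical Review Extension: +216 days → 7 May 2024.
Response Delay Deduction: −91 days → 6 February 2024.

2024-02-06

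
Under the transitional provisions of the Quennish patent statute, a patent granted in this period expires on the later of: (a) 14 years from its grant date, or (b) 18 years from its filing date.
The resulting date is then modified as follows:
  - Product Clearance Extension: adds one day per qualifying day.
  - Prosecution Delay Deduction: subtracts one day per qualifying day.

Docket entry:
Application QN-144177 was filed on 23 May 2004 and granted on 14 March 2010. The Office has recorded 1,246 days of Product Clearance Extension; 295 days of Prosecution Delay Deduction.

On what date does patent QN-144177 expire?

(a) grant + 14 years → 14 March 2024.
(b) filing + 18 years → 23 May 2022.
Later of the two: 14 March 2024.
Product Clearance Extension: +1246 days → 12 August 2027.
Prosecution Delay Deduction: −295 days → 21 October 2026.

2026-10-21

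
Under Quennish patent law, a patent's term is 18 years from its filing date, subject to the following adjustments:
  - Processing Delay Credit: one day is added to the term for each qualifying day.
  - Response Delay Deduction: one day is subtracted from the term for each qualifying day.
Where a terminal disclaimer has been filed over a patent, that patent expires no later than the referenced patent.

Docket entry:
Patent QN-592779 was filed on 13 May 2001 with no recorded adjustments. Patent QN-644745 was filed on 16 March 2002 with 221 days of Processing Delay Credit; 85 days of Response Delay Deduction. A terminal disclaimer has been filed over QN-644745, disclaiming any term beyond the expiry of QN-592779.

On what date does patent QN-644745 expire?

Natural term of QN-644745:
  Base: filing + 18 years → 16 March 2020.
  Processing Delay Credit: +221 days → 23 October 2020.
  Response Delay Deduction: −85 days → 30 July 2020.
Expiry of referenced patent QN-592779:
  Base: filing + 18 years → 13 May 2019.
Terminal disclaimer: QN-644745 expires on the earlier of 30 July 2020 and 13 May 2019.

May 13, 2019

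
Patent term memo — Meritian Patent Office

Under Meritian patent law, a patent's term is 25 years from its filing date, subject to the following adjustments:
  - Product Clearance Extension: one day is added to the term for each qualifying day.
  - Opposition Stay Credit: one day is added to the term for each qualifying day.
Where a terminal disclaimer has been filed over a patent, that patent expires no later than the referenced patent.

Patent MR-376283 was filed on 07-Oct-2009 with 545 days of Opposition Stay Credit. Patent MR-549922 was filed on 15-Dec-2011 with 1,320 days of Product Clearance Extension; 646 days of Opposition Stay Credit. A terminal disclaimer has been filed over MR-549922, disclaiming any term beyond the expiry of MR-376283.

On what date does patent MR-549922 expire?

2036-04-04

Natural term of MR-549922:
  Base: filing + 25 years → 15 December 2036.
  Product Clearance Extension: +1320 days → 27 July 2040.
  Opposition Stay Credit: +646 days → 4 May 2042.
Expiry of referenced patent MR-376283:
  Base: filing + 25 years → 7 October 2034.
  Opposition Stay Credit: +545 days → 4 April 2036.
Terminal disclaimer: MR-549922 expires on the earlier of 4 May 2042 and 4 April 2036.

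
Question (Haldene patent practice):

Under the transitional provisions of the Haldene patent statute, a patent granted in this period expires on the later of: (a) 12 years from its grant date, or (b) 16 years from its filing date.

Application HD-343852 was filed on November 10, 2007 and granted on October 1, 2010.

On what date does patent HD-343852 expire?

(a) grant + 12 years → 1 October 2022.
(b) filing + 16 years → 10 November 2023.
Later of the two: 10 November 2023.

2023-11-10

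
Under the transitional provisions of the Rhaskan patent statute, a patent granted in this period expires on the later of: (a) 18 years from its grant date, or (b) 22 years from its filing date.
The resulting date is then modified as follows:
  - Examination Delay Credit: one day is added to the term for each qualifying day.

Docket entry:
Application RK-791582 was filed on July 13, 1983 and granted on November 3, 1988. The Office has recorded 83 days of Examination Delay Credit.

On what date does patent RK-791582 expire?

(a) grant + 18 years → 3 November 2006.
(b) filing + 22 years → 13 July 2005.
Later of the two: 3 November 2006.
Examination Delay Credit: +83 days → 25 January 2007.

January 25, 2007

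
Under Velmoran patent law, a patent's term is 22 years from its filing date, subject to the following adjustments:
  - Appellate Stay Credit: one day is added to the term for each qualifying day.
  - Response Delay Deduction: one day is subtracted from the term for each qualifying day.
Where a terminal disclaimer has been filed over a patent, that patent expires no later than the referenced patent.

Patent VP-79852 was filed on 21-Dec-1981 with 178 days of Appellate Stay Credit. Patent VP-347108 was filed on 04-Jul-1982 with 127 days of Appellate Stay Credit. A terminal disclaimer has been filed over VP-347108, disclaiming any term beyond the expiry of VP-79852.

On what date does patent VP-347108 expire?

2004-06-16

Natural term of VP-347108:
  Base: filing + 22 years → 4 July 2004.
  Appellate Stay Credit: +127 days → 8 November 2004.
Expiry of referenced patent VP-79852:
  Base: filing + 22 years → 21 December 2003.
  Appellate Stay Credit: +178 days → 16 June 2004.
Terminal disclaimer: VP-347108 expires on the earlier of 8 November 2004 and 16 June 2004.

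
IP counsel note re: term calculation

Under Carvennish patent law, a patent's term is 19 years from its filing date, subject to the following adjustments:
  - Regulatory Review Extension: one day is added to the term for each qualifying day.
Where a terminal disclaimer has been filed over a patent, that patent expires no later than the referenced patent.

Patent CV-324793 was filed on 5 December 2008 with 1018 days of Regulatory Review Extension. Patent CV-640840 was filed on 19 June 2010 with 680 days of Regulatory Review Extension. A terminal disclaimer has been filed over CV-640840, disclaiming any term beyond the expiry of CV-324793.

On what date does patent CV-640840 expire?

2030-09-18

Natural term of CV-640840:
  Base: filing + 19 years → 19 June 2029.
  Regulatory Review Extension: +680 days → 30 April 2031.
Expiry of referenced patent CV-324793:
  Base: filing + 19 years → 5 December 2027.
  Regulatory Review Extension: +1018 days → 18 September 2030.
Terminal disclaimer: CV-640840 expires on the earlier of 30 April 2031 and 18 September 2030.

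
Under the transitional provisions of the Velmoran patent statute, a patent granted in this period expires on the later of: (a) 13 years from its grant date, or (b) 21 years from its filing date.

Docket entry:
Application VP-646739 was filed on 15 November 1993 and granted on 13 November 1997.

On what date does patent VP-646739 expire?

November 15, 2014

(a) grant + 13 years → 13 November 2010.
(b) filing + 21 years → 15 November 2014.
Later of the two: 15 November 2014.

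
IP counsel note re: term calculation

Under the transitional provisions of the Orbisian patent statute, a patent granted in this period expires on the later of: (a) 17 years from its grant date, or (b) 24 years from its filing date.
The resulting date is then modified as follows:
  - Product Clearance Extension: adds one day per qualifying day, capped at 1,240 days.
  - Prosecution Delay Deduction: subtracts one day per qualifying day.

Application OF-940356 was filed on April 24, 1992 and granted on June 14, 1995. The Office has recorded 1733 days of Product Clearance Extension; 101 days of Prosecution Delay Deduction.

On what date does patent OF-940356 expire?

2019-06-07

(a) grant + 17 years → 14 June 2012.
(b) filing + 24 years → 24 April 2016.
Later of the two: 24 April 2016.
Product Clearance Extension: 1733 days claimed exceeds the 1240-day cap, so +1240 days → 16 September 2019.
Prosecution Delay Deduction: −101 days → 7 June 2019.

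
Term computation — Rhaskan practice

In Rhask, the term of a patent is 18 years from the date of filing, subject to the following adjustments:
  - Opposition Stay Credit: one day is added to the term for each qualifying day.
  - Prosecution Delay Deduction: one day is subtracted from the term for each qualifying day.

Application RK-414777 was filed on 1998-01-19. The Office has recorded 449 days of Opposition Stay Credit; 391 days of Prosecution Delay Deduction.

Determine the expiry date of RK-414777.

Base term: filing date + 18 years → 19 January 2016.
Opposition Stay Credit: +449 days → 12 April 2017.
Prosecution Delay Deduction: −391 days → 17 March 2016.

March 17, 2016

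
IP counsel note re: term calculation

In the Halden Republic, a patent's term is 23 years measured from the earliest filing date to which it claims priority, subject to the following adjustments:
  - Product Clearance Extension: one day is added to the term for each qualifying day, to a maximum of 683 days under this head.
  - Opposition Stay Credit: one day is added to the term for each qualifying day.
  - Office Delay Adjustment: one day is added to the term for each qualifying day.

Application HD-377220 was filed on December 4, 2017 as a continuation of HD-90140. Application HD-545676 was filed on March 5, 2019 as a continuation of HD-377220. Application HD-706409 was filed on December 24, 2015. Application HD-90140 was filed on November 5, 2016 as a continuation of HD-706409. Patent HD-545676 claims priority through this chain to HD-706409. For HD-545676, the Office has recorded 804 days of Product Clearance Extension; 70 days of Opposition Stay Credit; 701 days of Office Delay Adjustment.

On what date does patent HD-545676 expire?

Earliest priority filing: 24 December 2015.
Base term: 24 December 2015 + 23 years → 24 December 2038.
Product Clearance Extension: 804 days claimed exceeds the 683-day cap, so +683 days → 6 November 2040.
Opposition Stay Credit: +70 days → 15 January 2041.
Office Delay Adjustment: +701 days → 17 December 2042.

December 17, 2042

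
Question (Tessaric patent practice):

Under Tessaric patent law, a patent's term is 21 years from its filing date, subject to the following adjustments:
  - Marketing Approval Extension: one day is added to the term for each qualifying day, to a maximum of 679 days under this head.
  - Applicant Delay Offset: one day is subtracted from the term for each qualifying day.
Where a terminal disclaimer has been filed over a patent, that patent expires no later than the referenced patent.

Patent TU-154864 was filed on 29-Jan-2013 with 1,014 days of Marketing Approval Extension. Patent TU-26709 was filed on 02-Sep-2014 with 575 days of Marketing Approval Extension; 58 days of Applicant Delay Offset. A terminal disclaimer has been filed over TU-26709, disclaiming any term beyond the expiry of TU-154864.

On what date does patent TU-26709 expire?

2035-12-09

Natural term of TU-26709:
  Base: filing + 21 years → 2 September 2035.
  Marketing Approval Extension: 575 days (within the 679-day cap) → +575 days → 30 March 2037.
  Applicant Delay Offset: −58 days → 31 January 2037.
Expiry of referenced patent TU-154864:
  Base: filing + 21 years → 29 January 2034.
  Marketing Approval Extension: 1014 days claimed exceeds the 679-day cap, so +679 days → 9 December 2035.
Terminal disclaimer: TU-26709 expires on the earlier of 31 January 2037 and 9 December 2035.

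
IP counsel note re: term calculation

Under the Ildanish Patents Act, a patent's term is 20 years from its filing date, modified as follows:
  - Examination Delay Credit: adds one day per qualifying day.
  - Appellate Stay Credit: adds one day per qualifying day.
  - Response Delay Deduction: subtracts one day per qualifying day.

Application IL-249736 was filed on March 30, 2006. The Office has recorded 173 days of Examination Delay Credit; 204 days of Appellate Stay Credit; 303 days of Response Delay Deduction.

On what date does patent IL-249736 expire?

2026-06-12

Base term: filing date + 20 years → 30 March 2026.
Examination Delay Credit: +173 days → 19 September 2026.
Appellate Stay Credit: +204 days → 11 April 2027.
Response Delay Deduction: −303 days → 12 June 2026.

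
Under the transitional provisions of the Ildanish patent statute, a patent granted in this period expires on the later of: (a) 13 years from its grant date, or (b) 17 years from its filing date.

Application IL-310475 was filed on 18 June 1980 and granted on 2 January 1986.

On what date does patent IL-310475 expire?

(a) grant + 13 years → 2 January 1999.
(b) filing + 17 years → 18 June 1997.
Later of the two: 2 January 1999.

1999-01-02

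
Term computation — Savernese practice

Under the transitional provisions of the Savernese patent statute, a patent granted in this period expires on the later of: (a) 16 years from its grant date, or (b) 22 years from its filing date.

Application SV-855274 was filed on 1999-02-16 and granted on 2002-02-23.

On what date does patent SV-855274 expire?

February 16, 2021

(a) grant + 16 years → 23 February 2018.
(b) filing + 22 years → 16 February 2021.
Later of the two: 16 February 2021.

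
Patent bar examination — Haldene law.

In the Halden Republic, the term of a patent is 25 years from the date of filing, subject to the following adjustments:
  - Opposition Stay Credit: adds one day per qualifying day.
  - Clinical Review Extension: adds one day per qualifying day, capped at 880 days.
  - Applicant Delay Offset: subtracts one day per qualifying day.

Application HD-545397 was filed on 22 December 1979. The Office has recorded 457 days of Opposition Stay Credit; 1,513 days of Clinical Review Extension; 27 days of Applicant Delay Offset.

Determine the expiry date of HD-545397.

July 24, 2008

Base term: filing date + 25 years → 22 December 2004.
Opposition Stay Credit: +457 days → 24 March 2006.
Clinical Review Extension: 1513 days claimed exceeds the 880-day cap, so +880 days → 20 August 2008.
Applicant Delay Offset: −27 days → 24 July 2008.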